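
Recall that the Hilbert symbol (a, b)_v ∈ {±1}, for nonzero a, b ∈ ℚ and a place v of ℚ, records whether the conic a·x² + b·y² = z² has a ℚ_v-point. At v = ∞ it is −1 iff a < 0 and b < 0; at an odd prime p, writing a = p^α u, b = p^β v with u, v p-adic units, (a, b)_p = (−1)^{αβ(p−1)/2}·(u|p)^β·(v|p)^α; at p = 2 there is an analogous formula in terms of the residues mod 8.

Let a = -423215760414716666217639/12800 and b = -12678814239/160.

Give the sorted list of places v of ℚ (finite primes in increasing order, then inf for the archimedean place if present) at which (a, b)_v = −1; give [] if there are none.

[2, 5, 23, inf]

(a, b) ≡ (-17342, -62790) mod (ℚ^×)²; places V = {2, 3, 5, 7, 13, 23, 29, ∞}.
(a,b)_3: α=8, u≡1; β=1, v≡1 (mod 3); (1|3)=+1, (1|3)=+1; sign (−1)^0·+1^1·+1^8 = +1.
(a,b)_7: α=6, u≡4; β=5, v≡1 (mod 7); (4|7)=+1, (1|7)=+1; sign (−1)^0·+1^5·+1^6 = +1.
(a,b)_∞: sgn(-17342)=−, sgn(-62790)=−, so -1.
(a,b)_2: α=-9, β=-5; u≡1, v≡5 (mod 8); ε(u)ε(v)=0·0, αω(v)=-9·1, βω(u)=-5·0; sum ≡ 1  ⇒  -1.
(a,b)_29: α=5, u≡26; β=2, v≡6 (mod 29); (26|29)=-1, (6|29)=+1; sign (−1)^0·-1^2·+1^5 = +1.
(a,b)_5: α=-2, u≡3; β=-1, v≡3 (mod 5); (3|5)=-1, (3|5)=-1; sign (−1)^0·-1^-1·-1^-2 = -1.
(a,b)_13: α=3, u≡11; β=1, v≡5 (mod 13); (11|13)=-1, (5|13)=-1; sign (−1)^0·-1^1·-1^3 = +1.
(a,b)_23: α=3, u≡21; β=1, v≡17 (mod 23); (21|23)=-1, (17|23)=-1; sign (−1)^1·-1^1·-1^3 = -1.
(-17342, -62790 / ℚ) ramifies at {2, 5, 23, ∞}: a division algebra.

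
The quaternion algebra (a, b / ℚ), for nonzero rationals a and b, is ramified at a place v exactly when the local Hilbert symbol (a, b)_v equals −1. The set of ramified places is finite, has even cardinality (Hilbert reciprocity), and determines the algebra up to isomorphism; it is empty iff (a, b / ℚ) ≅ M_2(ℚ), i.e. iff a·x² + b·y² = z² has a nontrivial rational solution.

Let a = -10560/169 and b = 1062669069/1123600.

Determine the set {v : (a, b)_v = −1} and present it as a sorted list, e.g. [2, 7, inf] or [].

[3, 7, 11, 23]

(a, b) ≡ (-165, 975821) mod (ℚ^×)²; places V = {2, 3, 5, 7, 11, 13, 19, 23, 29, 53, ∞}.
(a,b)_3: α=1, u≡2; β=2, v≡2 (mod 3); (2|3)=-1, (2|3)=-1; sign (−1)^0·-1^2·-1^1 = -1.
(a,b)_7: α=0, u≡3; β=1, v≡3 (mod 7); (3|7)=-1, (3|7)=-1; sign (−1)^0·-1^1·-1^0 = -1.
(a,b)_19: α=0, u≡17; β=1, v≡15 (mod 19); (17|19)=+1, (15|19)=-1; sign (−1)^0·+1^1·-1^0 = +1.
(a,b)_2: α=6, β=-4; u≡3, v≡5 (mod 8); ε(u)ε(v)=1·0, αω(v)=6·1, βω(u)=-4·1; sum ≡ 0  ⇒  +1.
(a,b)_11: α=1, u≡2; β=3, v≡6 (mod 11); (2|11)=-1, (6|11)=-1; sign (−1)^1·-1^3·-1^1 = -1.
(a,b)_∞: sgn(-165)=−, sgn(975821)=+, so +1.
(a,b)_23: α=0, u≡14; β=1, v≡7 (mod 23); (14|23)=-1, (7|23)=-1; sign (−1)^0·-1^1·-1^0 = -1.
(a,b)_5: α=1, u≡2; β=-2, v≡1 (mod 5); (2|5)=-1, (1|5)=+1; sign (−1)^0·-1^-2·+1^1 = +1.
(a,b)_13: α=-2, u≡9; β=0, v≡2 (mod 13); (9|13)=+1, (2|13)=-1; sign (−1)^0·+1^0·-1^-2 = +1.
(a,b)_53: α=0, u≡4; β=-2, v≡38 (mod 53); (4|53)=+1, (38|53)=+1; sign (−1)^0·+1^-2·+1^0 = +1.
(a,b)_29: α=0, u≡24; β=1, v≡6 (mod 29); (24|29)=+1, (6|29)=+1; sign (−1)^0·+1^1·+1^0 = +1.
|Ram(-165, 975821)| = 4, even; anisotropic at {3, 7, 11, 23}.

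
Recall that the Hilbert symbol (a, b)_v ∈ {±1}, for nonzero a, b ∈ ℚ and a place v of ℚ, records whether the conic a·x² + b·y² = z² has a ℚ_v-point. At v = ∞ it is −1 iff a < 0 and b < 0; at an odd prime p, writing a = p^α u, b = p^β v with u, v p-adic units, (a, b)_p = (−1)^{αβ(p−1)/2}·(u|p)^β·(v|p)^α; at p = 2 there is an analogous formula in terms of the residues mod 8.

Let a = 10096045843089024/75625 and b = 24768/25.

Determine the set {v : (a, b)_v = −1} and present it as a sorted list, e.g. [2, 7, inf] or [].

Mod squares: a ≡ 127194, b ≡ 43. Check v ∈ {∞, 2, 3, 5, 7, 11, 13, 17, 29, 43}.
v=5: a=5^-4·(≡4), b=5^-2·(≡3) mod 5; (4|5)=+1, (3|5)=-1; (−1)^{-4·-2·2}·(+1)^-2·(-1)^-4 = +1.
v=11: a=11^-2·(≡3), b=11^0·(≡6) mod 11; (3|11)=+1, (6|11)=-1; (−1)^{-2·0·5}·(+1)^0·(-1)^-2 = +1.
v=3: a=3^5·(≡2), b=3^2·(≡1) mod 3; (2|3)=-1, (1|3)=+1; (−1)^{5·2·1}·(-1)^2·(+1)^5 = +1.
v=43: a=43^3·(≡20), b=43^1·(≡11) mod 43; (20|43)=-1, (11|43)=+1; (−1)^{3·1·21}·(-1)^1·(+1)^3 = +1.
v=13: a=13^2·(≡7), b=13^0·(≡10) mod 13; (7|13)=-1, (10|13)=+1; (−1)^{2·0·6}·(-1)^0·(+1)^2 = +1.
v=29: a=29^1·(≡28), b=29^0·(≡14) mod 29; (28|29)=+1, (14|29)=-1; (−1)^{1·0·14}·(+1)^0·(-1)^1 = -1.
v=7: a=7^2·(≡4), b=7^0·(≡4) mod 7; (4|7)=+1, (4|7)=+1; (−1)^{2·0·3}·(+1)^0·(+1)^2 = +1.
v=∞: 127194 > 0 and 43 > 0  ⇒  (a,b)_∞ = +1.
v=17: a=17^1·(≡15), b=17^0·(≡2) mod 17; (15|17)=+1, (2|17)=+1; (−1)^{1·0·8}·(+1)^0·(+1)^1 = +1.
v=2: v_2(a)=7, v_2(b)=6; units ≡ 5, 3 (mod 8); ε·ε+αω+βω = 0·1+7·1+6·1 ≡ 1  ⇒  (a,b)_2 = -1.
|Ram(127194, 43)| = 2, even; anisotropic at {2, 29}.

[2, 29]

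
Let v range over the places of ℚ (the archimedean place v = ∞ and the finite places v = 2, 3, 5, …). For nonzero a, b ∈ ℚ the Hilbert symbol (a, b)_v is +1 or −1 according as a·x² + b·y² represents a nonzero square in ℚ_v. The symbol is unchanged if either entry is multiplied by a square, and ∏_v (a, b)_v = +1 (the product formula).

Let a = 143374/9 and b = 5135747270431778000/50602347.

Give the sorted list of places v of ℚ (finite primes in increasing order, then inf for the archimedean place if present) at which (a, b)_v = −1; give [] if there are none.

[2, 11]

(a, b) ≡ (2926, 25935) mod (ℚ^×)²; places V = {2, 3, 5, 7, 11, 13, 17, 19, 37, ∞}.
(a,b)_2: α=1, β=4; u≡7, v≡7 (mod 8); ε(u)ε(v)=1·1, αω(v)=1·0, βω(u)=4·0; sum ≡ 1  ⇒  -1.
(a,b)_37: α=0, u≡4; β=-4, v≡15 (mod 37); (4|37)=+1, (15|37)=-1; sign (−1)^0·+1^-4·-1^0 = +1.
(a,b)_19: α=1, u≡13; β=3, v≡6 (mod 19); (13|19)=-1, (6|19)=+1; sign (−1)^1·-1^3·+1^1 = +1.
(a,b)_17: α=0, u≡9; β=2, v≡14 (mod 17); (9|17)=+1, (14|17)=-1; sign (−1)^0·+1^2·-1^0 = +1.
(a,b)_3: α=-2, u≡1; β=-3, v≡2 (mod 3); (1|3)=+1, (2|3)=-1; sign (−1)^0·+1^-3·-1^-2 = +1.
(a,b)_5: α=0, u≡1; β=3, v≡2 (mod 5); (1|5)=+1, (2|5)=-1; sign (−1)^0·+1^3·-1^0 = +1.
(a,b)_∞: sgn(2926)=+, sgn(25935)=+, so +1.
(a,b)_7: α=3, u≡6; β=7, v≡4 (mod 7); (6|7)=-1, (4|7)=+1; sign (−1)^1·-1^7·+1^3 = +1.
(a,b)_13: α=0, u≡4; β=1, v≡6 (mod 13); (4|13)=+1, (6|13)=-1; sign (−1)^0·+1^1·-1^0 = +1.
(a,b)_11: α=1, u≡6; β=2, v≡2 (mod 11); (6|11)=-1, (2|11)=-1; sign (−1)^0·-1^2·-1^1 = -1.
Ram(2926, 25935) = {2, 11}; no ℚ_2-point on the conic.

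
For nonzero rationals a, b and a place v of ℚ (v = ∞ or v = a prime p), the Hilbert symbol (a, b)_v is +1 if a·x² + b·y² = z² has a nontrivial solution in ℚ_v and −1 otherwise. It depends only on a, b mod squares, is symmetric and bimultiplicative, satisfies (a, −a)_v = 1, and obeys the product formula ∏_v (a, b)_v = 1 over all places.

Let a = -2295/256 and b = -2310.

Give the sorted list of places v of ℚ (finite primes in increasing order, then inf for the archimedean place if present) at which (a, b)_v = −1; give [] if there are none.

[5, inf]

(a, b) ≡ (-255, -2310) mod (ℚ^×)²; places V = {2, 3, 5, 7, 11, 17, ∞}.
(a,b)_7: α=0, u≡2; β=1, v≡6 (mod 7); (2|7)=+1, (6|7)=-1; sign (−1)^0·+1^1·-1^0 = +1.
(a,b)_2: α=-8, β=1; u≡1, v≡5 (mod 8); ε(u)ε(v)=0·0, αω(v)=-8·1, βω(u)=1·0; sum ≡ 0  ⇒  +1.
(a,b)_11: α=0, u≡5; β=1, v≡10 (mod 11); (5|11)=+1, (10|11)=-1; sign (−1)^0·+1^1·-1^0 = +1.
(a,b)_17: α=1, u≡1; β=0, v≡2 (mod 17); (1|17)=+1, (2|17)=+1; sign (−1)^0·+1^0·+1^1 = +1.
(a,b)_∞: sgn(-255)=−, sgn(-2310)=−, so -1.
(a,b)_3: α=3, u≡2; β=1, v≡1 (mod 3); (2|3)=-1, (1|3)=+1; sign (−1)^1·-1^1·+1^3 = +1.
(a,b)_5: α=1, u≡1; β=1, v≡3 (mod 5); (1|5)=+1, (3|5)=-1; sign (−1)^0·+1^1·-1^1 = -1.
Ram(-255, -2310) = {5, ∞}; no ℚ_5-point on the conic.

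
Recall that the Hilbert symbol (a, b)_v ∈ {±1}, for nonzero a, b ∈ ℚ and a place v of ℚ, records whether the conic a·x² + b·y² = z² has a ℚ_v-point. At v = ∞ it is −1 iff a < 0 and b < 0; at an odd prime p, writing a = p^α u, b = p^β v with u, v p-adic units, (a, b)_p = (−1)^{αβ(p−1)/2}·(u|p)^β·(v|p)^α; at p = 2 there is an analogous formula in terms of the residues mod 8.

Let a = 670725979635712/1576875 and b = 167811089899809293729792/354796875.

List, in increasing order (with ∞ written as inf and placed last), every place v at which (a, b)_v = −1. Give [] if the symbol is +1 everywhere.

[7, 11, 13, 17]

(a, b) ≡ (6006, 7854) mod (ℚ^×)²; places V = {2, 3, 5, 7, 11, 13, 17, 19, 29, ∞}.
(a,b)_19: α=2, u≡12; β=4, v≡9 (mod 19); (12|19)=-1, (9|19)=+1; sign (−1)^0·-1^4·+1^2 = +1.
(a,b)_17: α=2, u≡11; β=3, v≡5 (mod 17); (11|17)=-1, (5|17)=-1; sign (−1)^0·-1^3·-1^2 = -1.
(a,b)_11: α=1, u≡10; β=1, v≡7 (mod 11); (10|11)=-1, (7|11)=-1; sign (−1)^1·-1^1·-1^1 = -1.
(a,b)_2: α=17, β=23; u≡3, v≡7 (mod 8); ε(u)ε(v)=1·1, αω(v)=17·0, βω(u)=23·1; sum ≡ 0  ⇒  +1.
(a,b)_29: α=-2, u≡12; β=-2, v≡7 (mod 29); (12|29)=-1, (7|29)=+1; sign (−1)^0·-1^-2·+1^-2 = +1.
(a,b)_5: α=-4, u≡4; β=-6, v≡1 (mod 5); (4|5)=+1, (1|5)=+1; sign (−1)^0·+1^-6·+1^-4 = +1.
(a,b)_∞: sgn(6006)=+, sgn(7854)=+, so +1.
(a,b)_3: α=-1, u≡1; β=-3, v≡2 (mod 3); (1|3)=+1, (2|3)=-1; sign (−1)^1·+1^-3·-1^-1 = +1.
(a,b)_7: α=3, u≡2; β=5, v≡4 (mod 7); (2|7)=+1, (4|7)=+1; sign (−1)^1·+1^5·+1^3 = -1.
(a,b)_13: α=1, u≡7; β=2, v≡2 (mod 13); (7|13)=-1, (2|13)=-1; sign (−1)^0·-1^2·-1^1 = -1.
(6006, 7854 / ℚ) ramifies at {7, 11, 13, 17}: a division algebra.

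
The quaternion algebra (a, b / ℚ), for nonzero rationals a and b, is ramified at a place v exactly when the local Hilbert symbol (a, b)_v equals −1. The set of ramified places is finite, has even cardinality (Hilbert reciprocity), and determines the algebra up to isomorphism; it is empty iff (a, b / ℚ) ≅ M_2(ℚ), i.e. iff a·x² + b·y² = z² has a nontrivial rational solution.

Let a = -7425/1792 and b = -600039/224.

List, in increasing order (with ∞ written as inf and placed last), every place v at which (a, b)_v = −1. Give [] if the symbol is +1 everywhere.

[3, 7, 11, inf]

(a, b) ≡ (-231, -7714) mod (ℚ^×)²; places V = {2, 3, 5, 7, 11, 19, 29, ∞}.
(a,b)_29: α=0, u≡5; β=1, v≡9 (mod 29); (5|29)=+1, (9|29)=+1; sign (−1)^0·+1^1·+1^0 = +1.
(a,b)_5: α=2, u≡4; β=0, v≡4 (mod 5); (4|5)=+1, (4|5)=+1; sign (−1)^0·+1^0·+1^2 = +1.
(a,b)_19: α=0, u≡7; β=1, v≡15 (mod 19); (7|19)=+1, (15|19)=-1; sign (−1)^0·+1^1·-1^0 = +1.
(a,b)_∞: sgn(-231)=−, sgn(-7714)=−, so -1.
(a,b)_2: α=-8, β=-5; u≡1, v≡7 (mod 8); ε(u)ε(v)=0·1, αω(v)=-8·0, βω(u)=-5·0; sum ≡ 0  ⇒  +1.
(a,b)_7: α=-1, u≡4; β=-1, v≡2 (mod 7); (4|7)=+1, (2|7)=+1; sign (−1)^1·+1^-1·+1^-1 = -1.
(a,b)_11: α=1, u≡4; β=2, v≡6 (mod 11); (4|11)=+1, (6|11)=-1; sign (−1)^0·+1^2·-1^1 = -1.
(a,b)_3: α=3, u≡1; β=2, v≡2 (mod 3); (1|3)=+1, (2|3)=-1; sign (−1)^0·+1^2·-1^3 = -1.
|Ram(-231, -7714)| = 4, even; anisotropic at {3, 7, 11, ∞}.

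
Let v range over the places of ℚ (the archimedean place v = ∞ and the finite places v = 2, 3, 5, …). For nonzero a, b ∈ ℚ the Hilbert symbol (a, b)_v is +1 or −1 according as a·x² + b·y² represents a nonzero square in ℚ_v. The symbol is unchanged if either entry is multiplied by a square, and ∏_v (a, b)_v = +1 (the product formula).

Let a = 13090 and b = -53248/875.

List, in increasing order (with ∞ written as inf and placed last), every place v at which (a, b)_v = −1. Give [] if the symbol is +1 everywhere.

Mod squares: a ≡ 13090, b ≡ -455. Check v ∈ {∞, 2, 5, 7, 11, 13, 17}.
v=17: a=17^1·(≡5), b=17^0·(≡8) mod 17; (5|17)=-1, (8|17)=+1; (−1)^{1·0·8}·(-1)^0·(+1)^1 = +1.
v=∞: 13090 > 0 and -455 < 0  ⇒  (a,b)_∞ = +1.
v=7: a=7^1·(≡1), b=7^-1·(≡6) mod 7; (1|7)=+1, (6|7)=-1; (−1)^{1·-1·3}·(+1)^-1·(-1)^1 = +1.
v=2: v_2(a)=1, v_2(b)=12; units ≡ 1, 1 (mod 8); ε·ε+αω+βω = 0·0+1·0+12·0 ≡ 0  ⇒  (a,b)_2 = +1.
v=11: a=11^1·(≡2), b=11^0·(≡6) mod 11; (2|11)=-1, (6|11)=-1; (−1)^{1·0·5}·(-1)^0·(-1)^1 = -1.
v=5: a=5^1·(≡3), b=5^-3·(≡1) mod 5; (3|5)=-1, (1|5)=+1; (−1)^{1·-3·2}·(-1)^-3·(+1)^1 = -1.
v=13: a=13^0·(≡12), b=13^1·(≡3) mod 13; (12|13)=+1, (3|13)=+1; (−1)^{0·1·6}·(+1)^1·(+1)^0 = +1.
Ram(13090, -455) = {5, 11}; no ℚ_5-point on the conic.

[5, 11]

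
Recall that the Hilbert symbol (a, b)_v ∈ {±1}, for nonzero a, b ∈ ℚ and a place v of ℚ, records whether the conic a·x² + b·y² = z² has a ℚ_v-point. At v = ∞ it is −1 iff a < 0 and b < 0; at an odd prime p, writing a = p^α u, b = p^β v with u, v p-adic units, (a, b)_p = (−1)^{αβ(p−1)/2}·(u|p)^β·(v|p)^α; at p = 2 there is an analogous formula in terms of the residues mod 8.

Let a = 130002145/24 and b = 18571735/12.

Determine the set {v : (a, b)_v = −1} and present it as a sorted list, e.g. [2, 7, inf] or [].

(a, b) ≡ (6630, 23205) mod (ℚ^×)²; places V = {2, 3, 5, 7, 13, 17, ∞}.
(a,b)_3: α=-1, u≡2; β=-1, v≡1 (mod 3); (2|3)=-1, (1|3)=+1; sign (−1)^1·-1^-1·+1^-1 = +1.
(a,b)_13: α=1, u≡10; β=1, v≡1 (mod 13); (10|13)=+1, (1|13)=+1; sign (−1)^0·+1^1·+1^1 = +1.
(a,b)_17: α=1, u≡1; β=1, v≡10 (mod 17); (1|17)=+1, (10|17)=-1; sign (−1)^0·+1^1·-1^1 = -1.
(a,b)_7: α=6, u≡2; β=5, v≡4 (mod 7); (2|7)=+1, (4|7)=+1; sign (−1)^0·+1^5·+1^6 = +1.
(a,b)_5: α=1, u≡1; β=1, v≡1 (mod 5); (1|5)=+1, (1|5)=+1; sign (−1)^0·+1^1·+1^1 = +1.
(a,b)_∞: sgn(6630)=+, sgn(23205)=+, so +1.
(a,b)_2: α=-3, β=-2; u≡3, v≡5 (mod 8); ε(u)ε(v)=1·0, αω(v)=-3·1, βω(u)=-2·1; sum ≡ 1  ⇒  -1.
(6630, 23205 / ℚ) ramifies at {2, 17}: a division algebra.

[2, 17]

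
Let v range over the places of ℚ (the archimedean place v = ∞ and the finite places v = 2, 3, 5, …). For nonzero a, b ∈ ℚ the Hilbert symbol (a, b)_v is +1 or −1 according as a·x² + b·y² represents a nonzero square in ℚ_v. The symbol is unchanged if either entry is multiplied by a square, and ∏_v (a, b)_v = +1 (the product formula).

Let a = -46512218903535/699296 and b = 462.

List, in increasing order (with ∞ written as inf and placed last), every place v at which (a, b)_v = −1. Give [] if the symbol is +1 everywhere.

Mod squares: a ≡ -390, b ≡ 462. Check v ∈ {∞, 2, 3, 5, 7, 11, 13, 41}.
v=∞: -390 < 0 and 462 > 0  ⇒  (a,b)_∞ = +1.
v=2: v_2(a)=-5, v_2(b)=1; units ≡ 5, 7 (mod 8); ε·ε+αω+βω = 0·1+-5·0+1·1 ≡ 1  ⇒  (a,b)_2 = -1.
v=41: a=41^-2·(≡1), b=41^0·(≡11) mod 41; (1|41)=+1, (11|41)=-1; (−1)^{-2·0·20}·(+1)^0·(-1)^-2 = +1.
v=3: a=3^7·(≡2), b=3^1·(≡1) mod 3; (2|3)=-1, (1|3)=+1; (−1)^{7·1·1}·(-1)^1·(+1)^7 = +1.
v=5: a=5^1·(≡3), b=5^0·(≡2) mod 5; (3|5)=-1, (2|5)=-1; (−1)^{1·0·2}·(-1)^0·(-1)^1 = -1.
v=13: a=13^-1·(≡4), b=13^0·(≡7) mod 13; (4|13)=+1, (7|13)=-1; (−1)^{-1·0·6}·(+1)^0·(-1)^-1 = -1.
v=7: a=7^4·(≡2), b=7^1·(≡3) mod 7; (2|7)=+1, (3|7)=-1; (−1)^{4·1·3}·(+1)^1·(-1)^4 = +1.
v=11: a=11^6·(≡2), b=11^1·(≡9) mod 11; (2|11)=-1, (9|11)=+1; (−1)^{6·1·5}·(-1)^1·(+1)^6 = -1.
|Ram(-390, 462)| = 4, even; anisotropic at {2, 5, 11, 13}.

[2, 5, 11, 13]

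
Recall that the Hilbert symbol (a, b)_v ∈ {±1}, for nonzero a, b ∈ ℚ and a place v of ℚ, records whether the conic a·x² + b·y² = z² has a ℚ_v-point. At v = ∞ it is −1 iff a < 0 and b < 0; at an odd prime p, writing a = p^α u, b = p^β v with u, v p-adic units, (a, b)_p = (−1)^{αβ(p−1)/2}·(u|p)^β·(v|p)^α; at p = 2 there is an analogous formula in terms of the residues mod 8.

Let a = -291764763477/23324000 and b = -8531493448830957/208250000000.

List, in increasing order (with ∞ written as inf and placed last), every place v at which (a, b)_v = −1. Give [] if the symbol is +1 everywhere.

(a, b) ≡ (-520030, -74290) mod (ℚ^×)²; places V = {2, 3, 5, 7, 11, 17, 19, 23, 29, ∞}.
(a,b)_2: α=-5, β=-7; u≡1, v≡7 (mod 8); ε(u)ε(v)=0·1, αω(v)=-5·0, βω(u)=-7·0; sum ≡ 0  ⇒  +1.
(a,b)_∞: sgn(-520030)=−, sgn(-74290)=−, so -1.
(a,b)_3: α=8, u≡2; β=12, v≡2 (mod 3); (2|3)=-1, (2|3)=-1; sign (−1)^0·-1^12·-1^8 = +1.
(a,b)_23: α=1, u≡14; β=1, v≡13 (mod 23); (14|23)=-1, (13|23)=+1; sign (−1)^1·-1^1·+1^1 = +1.
(a,b)_7: α=-3, u≡1; β=-2, v≡4 (mod 7); (1|7)=+1, (4|7)=+1; sign (−1)^0·+1^-2·+1^-3 = +1.
(a,b)_19: α=1, u≡4; β=3, v≡5 (mod 19); (4|19)=+1, (5|19)=+1; sign (−1)^1·+1^3·+1^1 = -1.
(a,b)_5: α=-3, u≡4; β=-9, v≡2 (mod 5); (4|5)=+1, (2|5)=-1; sign (−1)^0·+1^-9·-1^-3 = -1.
(a,b)_17: α=-1, u≡6; β=-1, v≡1 (mod 17); (6|17)=-1, (1|17)=+1; sign (−1)^0·-1^-1·+1^-1 = -1.
(a,b)_11: α=2, u≡6; β=2, v≡3 (mod 11); (6|11)=-1, (3|11)=+1; sign (−1)^0·-1^2·+1^2 = +1.
(a,b)_29: α=2, u≡3; β=2, v≡3 (mod 29); (3|29)=-1, (3|29)=-1; sign (−1)^0·-1^2·-1^2 = +1.
(-520030, -74290 / ℚ) ramifies at {5, 17, 19, ∞}: a division algebra.

[5, 17, 19, inf]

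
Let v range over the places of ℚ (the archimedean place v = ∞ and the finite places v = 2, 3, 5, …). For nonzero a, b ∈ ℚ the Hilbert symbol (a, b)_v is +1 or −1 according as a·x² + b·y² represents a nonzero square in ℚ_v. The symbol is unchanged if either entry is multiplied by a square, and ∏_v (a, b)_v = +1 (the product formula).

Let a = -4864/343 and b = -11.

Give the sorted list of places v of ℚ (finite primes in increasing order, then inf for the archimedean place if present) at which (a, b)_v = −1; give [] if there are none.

[7, 11, 19, inf]

(a, b) ≡ (-133, -11) mod (ℚ^×)²; places V = {2, 7, 11, 19, ∞}.
(a,b)_11: α=0, u≡10; β=1, v≡10 (mod 11); (10|11)=-1, (10|11)=-1; sign (−1)^0·-1^1·-1^0 = -1.
(a,b)_7: α=-3, u≡1; β=0, v≡3 (mod 7); (1|7)=+1, (3|7)=-1; sign (−1)^0·+1^0·-1^-3 = -1.
(a,b)_19: α=1, u≡10; β=0, v≡8 (mod 19); (10|19)=-1, (8|19)=-1; sign (−1)^0·-1^0·-1^1 = -1.
(a,b)_2: α=8, β=0; u≡3, v≡5 (mod 8); ε(u)ε(v)=1·0, αω(v)=8·1, βω(u)=0·1; sum ≡ 0  ⇒  +1.
(a,b)_∞: sgn(-133)=−, sgn(-11)=−, so -1.
Ram(-133, -11) = {7, 11, 19, ∞}; no ℚ_7-point on the conic.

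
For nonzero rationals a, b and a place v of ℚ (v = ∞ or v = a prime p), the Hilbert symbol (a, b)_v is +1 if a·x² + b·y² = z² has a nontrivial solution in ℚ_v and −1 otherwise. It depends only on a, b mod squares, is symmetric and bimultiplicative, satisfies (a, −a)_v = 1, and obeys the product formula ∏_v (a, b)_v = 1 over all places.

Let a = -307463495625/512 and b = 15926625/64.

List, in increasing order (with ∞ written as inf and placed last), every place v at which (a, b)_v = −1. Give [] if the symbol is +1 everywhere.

(a, b) ≡ (-66, 65) mod (ℚ^×)²; places V = {2, 3, 5, 11, 13, ∞}.
(a,b)_11: α=3, u≡1; β=2, v≡6 (mod 11); (1|11)=+1, (6|11)=-1; sign (−1)^0·+1^2·-1^3 = -1.
(a,b)_3: α=7, u≡2; β=4, v≡2 (mod 3); (2|3)=-1, (2|3)=-1; sign (−1)^0·-1^4·-1^7 = -1.
(a,b)_13: α=2, u≡10; β=1, v≡8 (mod 13); (10|13)=+1, (8|13)=-1; sign (−1)^0·+1^1·-1^2 = +1.
(a,b)_5: α=4, u≡1; β=3, v≡2 (mod 5); (1|5)=+1, (2|5)=-1; sign (−1)^0·+1^3·-1^4 = +1.
(a,b)_2: α=-9, β=-6; u≡7, v≡1 (mod 8); ε(u)ε(v)=1·0, αω(v)=-9·0, βω(u)=-6·0; sum ≡ 0  ⇒  +1.
(a,b)_∞: sgn(-66)=−, sgn(65)=+, so +1.
Ram(-66, 65) = {3, 11}; no ℚ_3-point on the conic.

[3, 11]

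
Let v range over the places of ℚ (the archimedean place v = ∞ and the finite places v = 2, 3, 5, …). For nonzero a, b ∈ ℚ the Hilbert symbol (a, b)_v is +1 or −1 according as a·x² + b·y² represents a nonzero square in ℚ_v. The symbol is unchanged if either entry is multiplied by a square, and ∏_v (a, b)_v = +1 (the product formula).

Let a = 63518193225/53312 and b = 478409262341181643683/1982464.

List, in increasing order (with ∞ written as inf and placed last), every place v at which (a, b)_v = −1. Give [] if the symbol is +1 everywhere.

[23, 41]

(a, b) ≡ (533239153, 667) mod (ℚ^×)²; places V = {2, 3, 5, 7, 11, 17, 23, 29, 31, 37, 41, ∞}.
(a,b)_17: α=-1, u≡5; β=0, v≡9 (mod 17); (5|17)=-1, (9|17)=+1; sign (−1)^0·-1^0·+1^-1 = +1.
(a,b)_2: α=-6, β=-14; u≡1, v≡3 (mod 8); ε(u)ε(v)=0·1, αω(v)=-6·1, βω(u)=-14·0; sum ≡ 0  ⇒  +1.
(a,b)_3: α=4, u≡1; β=6, v≡1 (mod 3); (1|3)=+1, (1|3)=+1; sign (−1)^0·+1^6·+1^4 = +1.
(a,b)_5: α=2, u≡2; β=0, v≡2 (mod 5); (2|5)=-1, (2|5)=-1; sign (−1)^0·-1^0·-1^2 = +1.
(a,b)_41: α=1, u≡40; β=2, v≡19 (mod 41); (40|41)=+1, (19|41)=-1; sign (−1)^0·+1^2·-1^1 = -1.
(a,b)_29: α=1, u≡25; β=3, v≡23 (mod 29); (25|29)=+1, (23|29)=+1; sign (−1)^0·+1^3·+1^1 = +1.
(a,b)_23: α=1, u≡1; β=3, v≡8 (mod 23); (1|23)=+1, (8|23)=+1; sign (−1)^1·+1^3·+1^1 = -1.
(a,b)_11: α=0, u≡6; β=-2, v≡7 (mod 11); (6|11)=-1, (7|11)=-1; sign (−1)^0·-1^-2·-1^0 = +1.
(a,b)_7: α=-2, u≡6; β=0, v≡1 (mod 7); (6|7)=-1, (1|7)=+1; sign (−1)^0·-1^0·+1^-2 = +1.
(a,b)_37: α=1, u≡26; β=2, v≡7 (mod 37); (26|37)=+1, (7|37)=+1; sign (−1)^0·+1^2·+1^1 = +1.
(a,b)_31: α=1, u≡9; β=2, v≡5 (mod 31); (9|31)=+1, (5|31)=+1; sign (−1)^0·+1^2·+1^1 = +1.
(a,b)_∞: sgn(533239153)=+, sgn(667)=+, so +1.
(533239153, 667 / ℚ) ramifies at {23, 41}: a division algebra.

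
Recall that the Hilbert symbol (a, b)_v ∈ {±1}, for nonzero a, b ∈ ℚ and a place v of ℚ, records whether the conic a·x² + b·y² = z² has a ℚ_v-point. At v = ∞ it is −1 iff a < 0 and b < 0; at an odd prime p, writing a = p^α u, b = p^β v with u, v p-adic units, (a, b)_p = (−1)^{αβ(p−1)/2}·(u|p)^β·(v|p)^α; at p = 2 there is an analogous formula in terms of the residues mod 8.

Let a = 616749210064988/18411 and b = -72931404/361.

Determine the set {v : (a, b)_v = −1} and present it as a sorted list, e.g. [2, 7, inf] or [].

Mod squares: a ≡ 384544595253, b ≡ -372099. Check v ∈ {∞, 2, 3, 7, 11, 13, 17, 19, 29, 31, 37, 47, 53}.
v=31: a=31^1·(≡28), b=31^0·(≡28) mod 31; (28|31)=+1, (28|31)=+1; (−1)^{1·0·15}·(+1)^0·(+1)^1 = +1.
v=11: a=11^2·(≡3), b=11^0·(≡9) mod 11; (3|11)=+1, (9|11)=+1; (−1)^{2·0·5}·(+1)^0·(+1)^2 = +1.
v=13: a=13^3·(≡10), b=13^1·(≡12) mod 13; (10|13)=+1, (12|13)=+1; (−1)^{3·1·6}·(+1)^1·(+1)^3 = +1.
v=53: a=53^1·(≡10), b=53^0·(≡33) mod 53; (10|53)=+1, (33|53)=-1; (−1)^{1·0·26}·(+1)^0·(-1)^1 = -1.
v=17: a=17^-1·(≡12), b=17^0·(≡6) mod 17; (12|17)=-1, (6|17)=-1; (−1)^{-1·0·8}·(-1)^0·(-1)^-1 = -1.
v=3: a=3^-1·(≡1), b=3^1·(≡2) mod 3; (1|3)=+1, (2|3)=-1; (−1)^{-1·1·1}·(+1)^1·(-1)^-1 = +1.
v=2: v_2(a)=2, v_2(b)=2; units ≡ 5, 5 (mod 8); ε·ε+αω+βω = 0·0+2·1+2·1 ≡ 0  ⇒  (a,b)_2 = +1.
v=7: a=7^1·(≡6), b=7^3·(≡1) mod 7; (6|7)=-1, (1|7)=+1; (−1)^{1·3·3}·(-1)^3·(+1)^1 = +1.
v=19: a=19^-2·(≡11), b=19^-2·(≡1) mod 19; (11|19)=+1, (1|19)=+1; (−1)^{-2·-2·9}·(+1)^-2·(+1)^-2 = +1.
v=47: a=47^1·(≡41), b=47^1·(≡30) mod 47; (41|47)=-1, (30|47)=-1; (−1)^{1·1·23}·(-1)^1·(-1)^1 = -1.
v=∞: 384544595253 > 0 and -372099 < 0  ⇒  (a,b)_∞ = +1.
v=29: a=29^1·(≡14), b=29^1·(≡7) mod 29; (14|29)=-1, (7|29)=+1; (−1)^{1·1·14}·(-1)^1·(+1)^1 = -1.
v=37: a=37^1·(≡25), b=37^0·(≡33) mod 37; (25|37)=+1, (33|37)=+1; (−1)^{1·0·18}·(+1)^0·(+1)^1 = +1.
Ram(384544595253, -372099) = {17, 29, 47, 53}; no ℚ_17-point on the conic.

[17, 29, 47, 53]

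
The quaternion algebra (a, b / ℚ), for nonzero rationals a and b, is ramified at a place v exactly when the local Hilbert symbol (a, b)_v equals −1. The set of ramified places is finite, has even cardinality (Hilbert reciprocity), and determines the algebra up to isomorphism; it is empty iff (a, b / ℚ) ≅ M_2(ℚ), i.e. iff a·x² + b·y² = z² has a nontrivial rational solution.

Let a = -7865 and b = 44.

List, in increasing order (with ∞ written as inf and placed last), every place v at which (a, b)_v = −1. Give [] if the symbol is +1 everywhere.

Mod squares: a ≡ -65, b ≡ 11. Check v ∈ {∞, 2, 5, 11, 13}.
v=2: v_2(a)=0, v_2(b)=2; units ≡ 7, 3 (mod 8); ε·ε+αω+βω = 1·1+0·1+2·0 ≡ 1  ⇒  (a,b)_2 = -1.
v=5: a=5^1·(≡2), b=5^0·(≡4) mod 5; (2|5)=-1, (4|5)=+1; (−1)^{1·0·2}·(-1)^0·(+1)^1 = +1.
v=13: a=13^1·(≡6), b=13^0·(≡5) mod 13; (6|13)=-1, (5|13)=-1; (−1)^{1·0·6}·(-1)^0·(-1)^1 = -1.
v=∞: -65 < 0 and 11 > 0  ⇒  (a,b)_∞ = +1.
v=11: a=11^2·(≡1), b=11^1·(≡4) mod 11; (1|11)=+1, (4|11)=+1; (−1)^{2·1·5}·(+1)^1·(+1)^2 = +1.
|Ram(-65, 11)| = 2, even; anisotropic at {2, 13}.

[2, 13]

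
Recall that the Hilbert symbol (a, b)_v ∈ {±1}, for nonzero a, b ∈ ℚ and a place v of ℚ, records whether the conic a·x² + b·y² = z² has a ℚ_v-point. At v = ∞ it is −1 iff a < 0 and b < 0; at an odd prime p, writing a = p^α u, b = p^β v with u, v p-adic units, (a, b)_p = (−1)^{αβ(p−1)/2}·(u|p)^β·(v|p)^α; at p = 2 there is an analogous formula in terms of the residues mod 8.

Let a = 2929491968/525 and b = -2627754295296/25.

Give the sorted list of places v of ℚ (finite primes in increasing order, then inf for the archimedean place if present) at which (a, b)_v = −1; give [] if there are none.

[2, 3, 7, 23]

(a, b) ≡ (42, -1794) mod (ℚ^×)²; places V = {2, 3, 5, 7, 13, 23, ∞}.
(a,b)_3: α=-1, u≡2; β=1, v≡2 (mod 3); (2|3)=-1, (2|3)=-1; sign (−1)^1·-1^1·-1^-1 = -1.
(a,b)_23: α=2, u≡14; β=3, v≡11 (mod 23); (14|23)=-1, (11|23)=-1; sign (−1)^0·-1^3·-1^2 = -1.
(a,b)_∞: sgn(42)=+, sgn(-1794)=−, so +1.
(a,b)_13: α=2, u≡4; β=3, v≡2 (mod 13); (4|13)=+1, (2|13)=-1; sign (−1)^0·+1^3·-1^2 = +1.
(a,b)_7: α=-1, u≡5; β=0, v≡6 (mod 7); (5|7)=-1, (6|7)=-1; sign (−1)^0·-1^0·-1^-1 = -1.
(a,b)_5: α=-2, u≡3; β=-2, v≡4 (mod 5); (3|5)=-1, (4|5)=+1; sign (−1)^0·-1^-2·+1^-2 = +1.
(a,b)_2: α=15, β=15; u≡5, v≡7 (mod 8); ε(u)ε(v)=0·1, αω(v)=15·0, βω(u)=15·1; sum ≡ 1  ⇒  -1.
(42, -1794 / ℚ) ramifies at {2, 3, 7, 23}: a division algebra.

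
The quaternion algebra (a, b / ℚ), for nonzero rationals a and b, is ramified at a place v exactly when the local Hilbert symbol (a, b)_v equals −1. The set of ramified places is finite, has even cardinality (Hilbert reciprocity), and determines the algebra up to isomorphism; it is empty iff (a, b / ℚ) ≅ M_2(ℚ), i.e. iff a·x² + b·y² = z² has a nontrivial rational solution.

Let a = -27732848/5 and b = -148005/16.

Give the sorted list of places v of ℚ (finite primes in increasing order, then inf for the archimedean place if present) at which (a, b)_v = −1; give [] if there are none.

[5, 13, 17, inf]

Mod squares: a ≡ -8666515, b ≡ -16445. Check v ∈ {∞, 2, 3, 5, 11, 13, 17, 23, 31}.
v=23: a=23^1·(≡9), b=23^1·(≡19) mod 23; (9|23)=+1, (19|23)=-1; (−1)^{1·1·11}·(+1)^1·(-1)^1 = +1.
v=5: a=5^-1·(≡2), b=5^1·(≡4) mod 5; (2|5)=-1, (4|5)=+1; (−1)^{-1·1·2}·(-1)^1·(+1)^-1 = -1.
v=11: a=11^1·(≡2), b=11^1·(≡4) mod 11; (2|11)=-1, (4|11)=+1; (−1)^{1·1·5}·(-1)^1·(+1)^1 = +1.
v=17: a=17^1·(≡2), b=17^0·(≡3) mod 17; (2|17)=+1, (3|17)=-1; (−1)^{1·0·8}·(+1)^0·(-1)^1 = -1.
v=13: a=13^1·(≡6), b=13^1·(≡1) mod 13; (6|13)=-1, (1|13)=+1; (−1)^{1·1·6}·(-1)^1·(+1)^1 = -1.
v=∞: -8666515 < 0 and -16445 < 0  ⇒  (a,b)_∞ = -1.
v=3: a=3^0·(≡2), b=3^2·(≡1) mod 3; (2|3)=-1, (1|3)=+1; (−1)^{0·2·1}·(-1)^2·(+1)^0 = +1.
v=2: v_2(a)=4, v_2(b)=-4; units ≡ 5, 3 (mod 8); ε·ε+αω+βω = 0·1+4·1+-4·1 ≡ 0  ⇒  (a,b)_2 = +1.
v=31: a=31^1·(≡29), b=31^0·(≡9) mod 31; (29|31)=-1, (9|31)=+1; (−1)^{1·0·15}·(-1)^0·(+1)^1 = +1.
Ram(-8666515, -16445) = {5, 13, 17, ∞}; no ℚ_5-point on the conic.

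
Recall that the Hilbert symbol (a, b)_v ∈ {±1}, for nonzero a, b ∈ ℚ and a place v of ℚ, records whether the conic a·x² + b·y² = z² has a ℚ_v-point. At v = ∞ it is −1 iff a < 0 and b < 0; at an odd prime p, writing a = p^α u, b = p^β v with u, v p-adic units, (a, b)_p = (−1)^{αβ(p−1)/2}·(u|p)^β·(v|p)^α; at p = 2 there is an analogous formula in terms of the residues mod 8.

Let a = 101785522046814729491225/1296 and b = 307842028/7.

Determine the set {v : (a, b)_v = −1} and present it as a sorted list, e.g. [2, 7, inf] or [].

[13, 23]

(a, b) ≡ (5681, 2821) mod (ℚ^×)²; places V = {2, 3, 5, 7, 11, 13, 19, 23, 31, ∞}.
(a,b)_13: α=3, u≡5; β=1, v≡12 (mod 13); (5|13)=-1, (12|13)=+1; sign (−1)^0·-1^1·+1^3 = -1.
(a,b)_19: α=5, u≡2; β=2, v≡4 (mod 19); (2|19)=-1, (4|19)=+1; sign (−1)^0·-1^2·+1^5 = +1.
(a,b)_5: α=2, u≡4; β=0, v≡4 (mod 5); (4|5)=+1, (4|5)=+1; sign (−1)^0·+1^0·+1^2 = +1.
(a,b)_23: α=5, u≡22; β=2, v≡21 (mod 23); (22|23)=-1, (21|23)=-1; sign (−1)^0·-1^2·-1^5 = -1.
(a,b)_11: α=2, u≡4; β=0, v≡3 (mod 11); (4|11)=+1, (3|11)=+1; sign (−1)^0·+1^0·+1^2 = +1.
(a,b)_3: α=-4, u≡2; β=0, v≡1 (mod 3); (2|3)=-1, (1|3)=+1; sign (−1)^0·-1^0·+1^-4 = +1.
(a,b)_7: α=0, u≡4; β=-1, v≡4 (mod 7); (4|7)=+1, (4|7)=+1; sign (−1)^0·+1^-1·+1^0 = +1.
(a,b)_2: α=-4, β=2; u≡1, v≡5 (mod 8); ε(u)ε(v)=0·0, αω(v)=-4·1, βω(u)=2·0; sum ≡ 0  ⇒  +1.
(a,b)_∞: sgn(5681)=+, sgn(2821)=+, so +1.
(a,b)_31: α=2, u≡2; β=1, v≡27 (mod 31); (2|31)=+1, (27|31)=-1; sign (−1)^0·+1^1·-1^2 = +1.
Ram(5681, 2821) = {13, 23}; no ℚ_13-point on the conic.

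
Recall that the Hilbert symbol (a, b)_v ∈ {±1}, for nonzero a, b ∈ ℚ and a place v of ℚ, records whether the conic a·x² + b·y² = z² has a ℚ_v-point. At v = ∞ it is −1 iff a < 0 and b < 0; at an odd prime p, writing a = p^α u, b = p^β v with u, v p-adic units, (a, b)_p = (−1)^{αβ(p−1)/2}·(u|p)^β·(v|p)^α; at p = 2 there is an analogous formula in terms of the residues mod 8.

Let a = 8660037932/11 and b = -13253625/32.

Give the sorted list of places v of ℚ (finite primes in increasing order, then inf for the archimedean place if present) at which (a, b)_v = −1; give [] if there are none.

[5, 17]

(a, b) ≡ (17017, -13090) mod (ℚ^×)²; places V = {2, 3, 5, 7, 11, 13, 17, ∞}.
(a,b)_11: α=-1, u≡7; β=1, v≡1 (mod 11); (7|11)=-1, (1|11)=+1; sign (−1)^1·-1^1·+1^-1 = +1.
(a,b)_2: α=2, β=-5; u≡1, v≡7 (mod 8); ε(u)ε(v)=0·1, αω(v)=2·0, βω(u)=-5·0; sum ≡ 0  ⇒  +1.
(a,b)_7: α=3, u≡4; β=1, v≡5 (mod 7); (4|7)=+1, (5|7)=-1; sign (−1)^1·+1^1·-1^3 = +1.
(a,b)_5: α=0, u≡2; β=3, v≡3 (mod 5); (2|5)=-1, (3|5)=-1; sign (−1)^0·-1^3·-1^0 = -1.
(a,b)_17: α=1, u≡8; β=1, v≡11 (mod 17); (8|17)=+1, (11|17)=-1; sign (−1)^0·+1^1·-1^1 = -1.
(a,b)_3: α=0, u≡1; β=4, v≡2 (mod 3); (1|3)=+1, (2|3)=-1; sign (−1)^0·+1^4·-1^0 = +1.
(a,b)_13: α=5, u≡12; β=0, v≡3 (mod 13); (12|13)=+1, (3|13)=+1; sign (−1)^0·+1^0·+1^5 = +1.
(a,b)_∞: sgn(17017)=+, sgn(-13090)=−, so +1.
(17017, -13090 / ℚ) ramifies at {5, 17}: a division algebra.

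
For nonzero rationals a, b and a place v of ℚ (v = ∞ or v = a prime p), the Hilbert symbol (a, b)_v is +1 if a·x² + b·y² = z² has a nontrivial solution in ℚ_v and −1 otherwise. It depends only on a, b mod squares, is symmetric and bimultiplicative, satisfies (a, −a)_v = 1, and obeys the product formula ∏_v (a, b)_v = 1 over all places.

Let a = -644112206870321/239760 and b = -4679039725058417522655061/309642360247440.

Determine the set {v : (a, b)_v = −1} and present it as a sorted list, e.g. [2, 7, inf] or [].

[2, 7, 37, inf]

(a, b) ≡ (-1614865, -55685) mod (ℚ^×)²; places V = {2, 3, 5, 7, 11, 17, 19, 29, 37, 43, ∞}.
(a,b)_5: α=-1, u≡2; β=-1, v≡3 (mod 5); (2|5)=-1, (3|5)=-1; sign (−1)^0·-1^-1·-1^-1 = +1.
(a,b)_11: α=0, u≡5; β=-6, v≡10 (mod 11); (5|11)=+1, (10|11)=-1; sign (−1)^0·+1^-6·-1^0 = +1.
(a,b)_29: α=5, u≡5; β=6, v≡6 (mod 29); (5|29)=+1, (6|29)=+1; sign (−1)^0·+1^6·+1^5 = +1.
(a,b)_2: α=-4, β=-4; u≡7, v≡3 (mod 8); ε(u)ε(v)=1·1, αω(v)=-4·1, βω(u)=-4·0; sum ≡ 1  ⇒  -1.
(a,b)_37: α=-1, u≡6; β=-1, v≡7 (mod 37); (6|37)=-1, (7|37)=+1; sign (−1)^0·-1^-1·+1^-1 = -1.
(a,b)_7: α=1, u≡2; β=5, v≡2 (mod 7); (2|7)=+1, (2|7)=+1; sign (−1)^1·+1^5·+1^1 = -1.
(a,b)_3: α=-4, u≡2; β=-10, v≡1 (mod 3); (2|3)=-1, (1|3)=+1; sign (−1)^0·-1^-10·+1^-4 = +1.
(a,b)_∞: sgn(-1614865)=−, sgn(-55685)=−, so -1.
(a,b)_19: α=2, u≡2; β=4, v≡4 (mod 19); (2|19)=-1, (4|19)=+1; sign (−1)^0·-1^4·+1^2 = +1.
(a,b)_17: α=2, u≡1; β=4, v≡5 (mod 17); (1|17)=+1, (5|17)=-1; sign (−1)^0·+1^4·-1^2 = +1.
(a,b)_43: α=1, u≡42; β=1, v≡38 (mod 43); (42|43)=-1, (38|43)=+1; sign (−1)^1·-1^1·+1^1 = +1.
(-1614865, -55685 / ℚ) ramifies at {2, 7, 37, ∞}: a division algebra.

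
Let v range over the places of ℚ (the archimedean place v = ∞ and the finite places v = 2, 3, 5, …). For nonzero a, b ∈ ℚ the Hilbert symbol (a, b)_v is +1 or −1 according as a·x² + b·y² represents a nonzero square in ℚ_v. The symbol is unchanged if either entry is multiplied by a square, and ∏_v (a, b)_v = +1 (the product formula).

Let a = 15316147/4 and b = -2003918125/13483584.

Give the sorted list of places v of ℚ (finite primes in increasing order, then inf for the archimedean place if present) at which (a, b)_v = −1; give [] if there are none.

[2, 11]

(a, b) ≡ (42427, -6061) mod (ℚ^×)²; places V = {2, 3, 5, 7, 11, 17, 19, 23, 29, ∞}.
(a,b)_2: α=-2, β=-6; u≡3, v≡3 (mod 8); ε(u)ε(v)=1·1, αω(v)=-2·1, βω(u)=-6·1; sum ≡ 1  ⇒  -1.
(a,b)_3: α=0, u≡1; β=-6, v≡2 (mod 3); (1|3)=+1, (2|3)=-1; sign (−1)^0·+1^-6·-1^0 = +1.
(a,b)_11: α=1, u≡2; β=1, v≡6 (mod 11); (2|11)=-1, (6|11)=-1; sign (−1)^1·-1^1·-1^1 = -1.
(a,b)_7: α=1, u≡6; β=0, v≡4 (mod 7); (6|7)=-1, (4|7)=+1; sign (−1)^0·-1^0·+1^1 = +1.
(a,b)_23: α=0, u≡14; β=2, v≡5 (mod 23); (14|23)=-1, (5|23)=-1; sign (−1)^0·-1^2·-1^0 = +1.
(a,b)_19: α=3, u≡12; β=1, v≡4 (mod 19); (12|19)=-1, (4|19)=+1; sign (−1)^1·-1^1·+1^3 = +1.
(a,b)_17: α=0, u≡12; β=-2, v≡9 (mod 17); (12|17)=-1, (9|17)=+1; sign (−1)^0·-1^-2·+1^0 = +1.
(a,b)_29: α=1, u≡6; β=1, v≡28 (mod 29); (6|29)=+1, (28|29)=+1; sign (−1)^0·+1^1·+1^1 = +1.
(a,b)_5: α=0, u≡3; β=4, v≡4 (mod 5); (3|5)=-1, (4|5)=+1; sign (−1)^0·-1^4·+1^0 = +1.
(a,b)_∞: sgn(42427)=+, sgn(-6061)=−, so +1.
(42427, -6061 / ℚ) ramifies at {2, 11}: a division algebra.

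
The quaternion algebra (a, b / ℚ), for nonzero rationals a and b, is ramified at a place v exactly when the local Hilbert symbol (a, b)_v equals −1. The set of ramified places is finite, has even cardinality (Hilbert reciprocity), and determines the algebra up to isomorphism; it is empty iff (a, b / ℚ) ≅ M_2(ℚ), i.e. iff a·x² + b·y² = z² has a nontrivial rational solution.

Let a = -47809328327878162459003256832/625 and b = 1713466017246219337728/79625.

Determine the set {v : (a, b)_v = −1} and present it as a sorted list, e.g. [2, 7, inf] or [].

(a, b) ≡ (-39237, 142545) mod (ℚ^×)²; places V = {2, 3, 5, 7, 11, 13, 17, 29, 41, 43, ∞}.
(a,b)_13: α=0, u≡4; β=-1, v≡8 (mod 13); (4|13)=+1, (8|13)=-1; sign (−1)^0·+1^-1·-1^0 = +1.
(a,b)_41: α=5, u≡15; β=2, v≡29 (mod 41); (15|41)=-1, (29|41)=-1; sign (−1)^0·-1^2·-1^5 = -1.
(a,b)_7: α=0, u≡5; β=-2, v≡4 (mod 7); (5|7)=-1, (4|7)=+1; sign (−1)^0·-1^-2·+1^0 = +1.
(a,b)_2: α=16, β=22; u≡3, v≡1 (mod 8); ε(u)ε(v)=1·0, αω(v)=16·0, βω(u)=22·1; sum ≡ 0  ⇒  +1.
(a,b)_5: α=-4, u≡3; β=-3, v≡4 (mod 5); (3|5)=-1, (4|5)=+1; sign (−1)^0·-1^-3·+1^-4 = -1.
(a,b)_∞: sgn(-39237)=−, sgn(142545)=+, so +1.
(a,b)_17: α=2, u≡8; β=1, v≡4 (mod 17); (8|17)=+1, (4|17)=+1; sign (−1)^0·+1^1·+1^2 = +1.
(a,b)_43: α=2, u≡19; β=1, v≡1 (mod 43); (19|43)=-1, (1|43)=+1; sign (−1)^0·-1^1·+1^2 = -1.
(a,b)_3: α=1, u≡1; β=3, v≡1 (mod 3); (1|3)=+1, (1|3)=+1; sign (−1)^1·+1^3·+1^1 = -1.
(a,b)_29: α=3, u≡12; β=2, v≡17 (mod 29); (12|29)=-1, (17|29)=-1; sign (−1)^0·-1^2·-1^3 = -1.
(a,b)_11: α=5, u≡7; β=4, v≡8 (mod 11); (7|11)=-1, (8|11)=-1; sign (−1)^0·-1^4·-1^5 = -1.
(-39237, 142545 / ℚ) ramifies at {3, 5, 11, 29, 41, 43}: a division algebra.

[3, 5, 11, 29, 41, 43]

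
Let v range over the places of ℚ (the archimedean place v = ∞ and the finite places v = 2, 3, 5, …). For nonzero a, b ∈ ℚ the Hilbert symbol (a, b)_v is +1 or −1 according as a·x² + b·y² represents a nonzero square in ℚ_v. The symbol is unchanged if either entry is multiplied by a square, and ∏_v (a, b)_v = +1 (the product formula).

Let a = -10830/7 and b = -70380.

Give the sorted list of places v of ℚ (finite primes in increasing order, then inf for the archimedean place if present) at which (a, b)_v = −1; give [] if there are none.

[2, 5, 7, 17, 23, inf]

Mod squares: a ≡ -210, b ≡ -1955. Check v ∈ {∞, 2, 3, 5, 7, 17, 19, 23}.
v=∞: -210 < 0 and -1955 < 0  ⇒  (a,b)_∞ = -1.
v=2: v_2(a)=1, v_2(b)=2; units ≡ 7, 5 (mod 8); ε·ε+αω+βω = 1·0+1·1+2·0 ≡ 1  ⇒  (a,b)_2 = -1.
v=5: a=5^1·(≡2), b=5^1·(≡4) mod 5; (2|5)=-1, (4|5)=+1; (−1)^{1·1·2}·(-1)^1·(+1)^1 = -1.
v=3: a=3^1·(≡2), b=3^2·(≡1) mod 3; (2|3)=-1, (1|3)=+1; (−1)^{1·2·1}·(-1)^2·(+1)^1 = +1.
v=19: a=19^2·(≡12), b=19^0·(≡15) mod 19; (12|19)=-1, (15|19)=-1; (−1)^{2·0·9}·(-1)^0·(-1)^2 = +1.
v=17: a=17^0·(≡12), b=17^1·(≡8) mod 17; (12|17)=-1, (8|17)=+1; (−1)^{0·1·8}·(-1)^1·(+1)^0 = -1.
v=7: a=7^-1·(≡6), b=7^0·(≡5) mod 7; (6|7)=-1, (5|7)=-1; (−1)^{-1·0·3}·(-1)^0·(-1)^-1 = -1.
v=23: a=23^0·(≡7), b=23^1·(≡22) mod 23; (7|23)=-1, (22|23)=-1; (−1)^{0·1·11}·(-1)^1·(-1)^0 = -1.
Ram(-210, -1955) = {2, 5, 7, 17, 23, ∞}; no ℚ_2-point on the conic.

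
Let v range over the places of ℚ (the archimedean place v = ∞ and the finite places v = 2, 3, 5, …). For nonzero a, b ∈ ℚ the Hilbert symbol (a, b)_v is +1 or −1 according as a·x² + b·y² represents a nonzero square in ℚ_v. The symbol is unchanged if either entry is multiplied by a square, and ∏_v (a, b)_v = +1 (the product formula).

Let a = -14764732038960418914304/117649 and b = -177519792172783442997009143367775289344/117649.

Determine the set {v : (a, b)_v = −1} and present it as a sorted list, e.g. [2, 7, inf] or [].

Mod squares: a ≡ -468901, b ≡ -346579. Check v ∈ {∞, 2, 7, 17, 19, 23, 29, 37}.
v=7: a=7^-6·(≡4), b=7^-6·(≡6) mod 7; (4|7)=+1, (6|7)=-1; (−1)^{-6·-6·3}·(+1)^-6·(-1)^-6 = +1.
v=∞: -468901 < 0 and -346579 < 0  ⇒  (a,b)_∞ = -1.
v=17: a=17^2·(≡5), b=17^5·(≡4) mod 17; (5|17)=-1, (4|17)=+1; (−1)^{2·5·8}·(-1)^5·(+1)^2 = -1.
v=19: a=19^3·(≡2), b=19^5·(≡8) mod 19; (2|19)=-1, (8|19)=-1; (−1)^{3·5·9}·(-1)^5·(-1)^3 = -1.
v=23: a=23^1·(≡14), b=23^2·(≡18) mod 23; (14|23)=-1, (18|23)=+1; (−1)^{1·2·11}·(-1)^2·(+1)^1 = +1.
v=2: v_2(a)=18, v_2(b)=26; units ≡ 3, 5 (mod 8); ε·ε+αω+βω = 1·0+18·1+26·1 ≡ 0  ⇒  (a,b)_2 = +1.
v=37: a=37^3·(≡32), b=37^5·(≡18) mod 37; (32|37)=-1, (18|37)=-1; (−1)^{3·5·18}·(-1)^5·(-1)^3 = +1.
v=29: a=29^3·(≡4), b=29^5·(≡3) mod 29; (4|29)=+1, (3|29)=-1; (−1)^{3·5·14}·(+1)^5·(-1)^3 = -1.
(-468901, -346579 / ℚ) ramifies at {17, 19, 29, ∞}: a division algebra.

[17, 19, 29, inf]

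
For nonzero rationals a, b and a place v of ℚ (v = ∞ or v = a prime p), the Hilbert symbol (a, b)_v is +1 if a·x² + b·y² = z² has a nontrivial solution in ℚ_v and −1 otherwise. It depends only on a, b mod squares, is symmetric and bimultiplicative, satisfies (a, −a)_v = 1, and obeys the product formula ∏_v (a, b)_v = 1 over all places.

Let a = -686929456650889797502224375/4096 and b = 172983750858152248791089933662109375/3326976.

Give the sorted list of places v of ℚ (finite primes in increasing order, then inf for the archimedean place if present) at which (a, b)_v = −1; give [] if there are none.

[7, 41, 47, 53]

(a, b) ≡ (-406351, 2324892647) mod (ℚ^×)²; places V = {2, 3, 5, 7, 11, 17, 19, 23, 31, 41, 47, 53, ∞}.
(a,b)_∞: sgn(-406351)=−, sgn(2324892647)=+, so +1.
(a,b)_23: α=2, u≡16; β=3, v≡13 (mod 23); (16|23)=+1, (13|23)=+1; sign (−1)^0·+1^3·+1^2 = +1.
(a,b)_53: α=1, u≡51; β=1, v≡37 (mod 53); (51|53)=-1, (37|53)=+1; sign (−1)^0·-1^1·+1^1 = -1.
(a,b)_17: α=1, u≡16; β=1, v≡13 (mod 17); (16|17)=+1, (13|17)=+1; sign (−1)^0·+1^1·+1^1 = +1.
(a,b)_19: α=2, u≡3; β=-2, v≡9 (mod 19); (3|19)=-1, (9|19)=+1; sign (−1)^0·-1^-2·+1^2 = +1.
(a,b)_5: α=4, u≡1; β=10, v≡2 (mod 5); (1|5)=+1, (2|5)=-1; sign (−1)^0·+1^10·-1^4 = +1.
(a,b)_3: α=4, u≡2; β=-2, v≡2 (mod 3); (2|3)=-1, (2|3)=-1; sign (−1)^0·-1^-2·-1^4 = +1.
(a,b)_47: α=2, u≡26; β=3, v≡23 (mod 47); (26|47)=-1, (23|47)=-1; sign (−1)^0·-1^3·-1^2 = -1.
(a,b)_2: α=-12, β=-10; u≡1, v≡7 (mod 8); ε(u)ε(v)=0·1, αω(v)=-12·0, βω(u)=-10·0; sum ≡ 0  ⇒  +1.
(a,b)_11: α=1, u≡8; β=1, v≡4 (mod 11); (8|11)=-1, (4|11)=+1; sign (−1)^1·-1^1·+1^1 = +1.
(a,b)_41: α=3, u≡14; β=4, v≡27 (mod 41); (14|41)=-1, (27|41)=-1; sign (−1)^0·-1^4·-1^3 = -1.
(a,b)_7: α=2, u≡5; β=5, v≡6 (mod 7); (5|7)=-1, (6|7)=-1; sign (−1)^0·-1^5·-1^2 = -1.
(a,b)_31: α=2, u≡1; β=3, v≡14 (mod 31); (1|31)=+1, (14|31)=+1; sign (−1)^0·+1^3·+1^2 = +1.
(-406351, 2324892647 / ℚ) ramifies at {7, 41, 47, 53}: a division algebra.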